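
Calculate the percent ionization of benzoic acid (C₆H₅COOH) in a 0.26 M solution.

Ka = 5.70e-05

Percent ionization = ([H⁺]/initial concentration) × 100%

Using Ka equilibrium: x² + Ka×x - Ka×C = 0. Solving: [H⁺] = 3.8213e-03. Percent = (3.8213e-03/0.26) × 100

Percent ionization = 1.47%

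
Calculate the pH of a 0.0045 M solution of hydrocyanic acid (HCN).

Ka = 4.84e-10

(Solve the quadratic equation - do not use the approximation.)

x² + Ka×x - Ka×C = 0. Using quadratic formula: [H⁺] = 1.4756e-06

pH = 5.83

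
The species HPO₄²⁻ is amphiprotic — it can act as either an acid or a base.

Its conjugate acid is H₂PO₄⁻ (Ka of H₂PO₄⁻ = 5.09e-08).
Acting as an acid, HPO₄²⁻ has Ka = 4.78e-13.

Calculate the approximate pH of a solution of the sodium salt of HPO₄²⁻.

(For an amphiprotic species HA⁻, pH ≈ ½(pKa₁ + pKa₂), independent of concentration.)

pKa₁ = -log(5.09e-08) = 7.29; pKa₂ = -log(4.78e-13) = 12.32. For an amphiprotic species, pH ≈ ½(pKa₁ + pKa₂) = ½(7.29 + 12.32) = 9.81.

pH = 9.81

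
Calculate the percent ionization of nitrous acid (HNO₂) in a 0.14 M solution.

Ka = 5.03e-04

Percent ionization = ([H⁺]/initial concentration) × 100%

Using Ka equilibrium: x² + Ka×x - Ka×C = 0. Solving: [H⁺] = 8.1439e-03. Percent = (8.1439e-03/0.14) × 100

Percent ionization = 5.82%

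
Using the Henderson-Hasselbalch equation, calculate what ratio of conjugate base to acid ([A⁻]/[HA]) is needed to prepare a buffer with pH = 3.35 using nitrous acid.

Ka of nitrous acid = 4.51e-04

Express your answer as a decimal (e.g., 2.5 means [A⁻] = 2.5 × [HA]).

pKa = -log(4.51e-04) = 3.3458. pH = pKa + log([A⁻]/[HA]), so log([A⁻]/[HA]) = pH − pKa = 3.35 − 3.3458 = 0.0042. [A⁻]/[HA] = 10^(0.0042) = 1.01

[A⁻]/[HA] = 1.01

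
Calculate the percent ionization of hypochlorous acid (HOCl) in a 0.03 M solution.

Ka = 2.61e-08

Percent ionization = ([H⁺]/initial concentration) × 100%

Using Ka equilibrium: x² + Ka×x - Ka×C = 0. Solving: [H⁺] = 2.7969e-05. Percent = (2.7969e-05/0.03) × 100

Percent ionization = 0.0932%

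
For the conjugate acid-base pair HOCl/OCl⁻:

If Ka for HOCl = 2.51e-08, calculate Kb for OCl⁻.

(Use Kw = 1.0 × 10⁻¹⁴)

For a conjugate pair Ka × Kb = Kw, so Kb = Kw/Ka = 1.0 × 10⁻¹⁴ / 2.51e-08 = 3.98e-07.

K_b = 3.98e-07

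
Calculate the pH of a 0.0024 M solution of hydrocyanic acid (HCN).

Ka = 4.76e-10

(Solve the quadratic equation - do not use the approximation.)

x² + Ka×x - Ka×C = 0. Using quadratic formula: [H⁺] = 1.0686e-06

pH = 5.97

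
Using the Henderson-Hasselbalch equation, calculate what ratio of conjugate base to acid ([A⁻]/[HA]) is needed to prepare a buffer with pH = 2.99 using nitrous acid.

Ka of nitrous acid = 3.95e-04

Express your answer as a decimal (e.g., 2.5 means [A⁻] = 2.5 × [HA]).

pKa = -log(3.95e-04) = 3.4034. pH = pKa + log([A⁻]/[HA]), so log([A⁻]/[HA]) = pH − pKa = 2.99 − 3.4034 = -0.4134. [A⁻]/[HA] = 10^(-0.4134) = 0.386

[A⁻]/[HA] = 0.386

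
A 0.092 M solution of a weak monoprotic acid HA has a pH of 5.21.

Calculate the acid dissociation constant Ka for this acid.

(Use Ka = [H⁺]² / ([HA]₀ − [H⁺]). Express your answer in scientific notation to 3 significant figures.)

[H⁺] = 10^(−pH) = 10^(−5.21) = 6.166e-06 M. For HA ⇌ H⁺ + A⁻, Ka = [H⁺][A⁻]/[HA] = [H⁺]² / ([HA]₀ − [H⁺]) = (6.166e-06)² / (0.092 − 6.166e-06) = 4.13e-10.

K_a = 4.13e-10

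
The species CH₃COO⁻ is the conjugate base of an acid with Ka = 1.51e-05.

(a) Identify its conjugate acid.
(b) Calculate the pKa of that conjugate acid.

(a) The conjugate acid is formed by adding one H⁺ to CH₃COO⁻, giving CH₃COOH. (b) pKa = -log(Ka) = -log(1.51e-05) = 4.82.

Conjugate acid: CH₃COOH; pK_a = 4.82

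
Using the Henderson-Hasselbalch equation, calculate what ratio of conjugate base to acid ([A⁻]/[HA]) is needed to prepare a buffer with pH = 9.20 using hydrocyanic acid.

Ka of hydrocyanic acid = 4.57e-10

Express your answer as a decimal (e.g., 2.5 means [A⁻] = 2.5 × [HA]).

pKa = -log(4.57e-10) = 9.3401. pH = pKa + log([A⁻]/[HA]), so log([A⁻]/[HA]) = pH − pKa = 9.20 − 9.3401 = -0.1401. [A⁻]/[HA] = 10^(-0.1401) = 0.724

[A⁻]/[HA] = 0.724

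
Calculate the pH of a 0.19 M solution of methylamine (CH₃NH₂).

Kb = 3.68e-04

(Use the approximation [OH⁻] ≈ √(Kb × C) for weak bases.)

[OH⁻] = √(Kb × C) = √(3.68e-04 × 0.19) = 8.3618e-03. pOH = 2.08, pH = 14 - pOH

pH = 11.92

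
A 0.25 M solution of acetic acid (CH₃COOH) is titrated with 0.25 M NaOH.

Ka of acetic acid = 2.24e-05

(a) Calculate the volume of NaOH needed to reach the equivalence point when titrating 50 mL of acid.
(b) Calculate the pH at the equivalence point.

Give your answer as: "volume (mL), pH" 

moles acid = 0.25 × 50/1000 = 0.0125 mol; V_base = moles/0.25 × 1000 = 50.0 mL. At equivalence only the conjugate base is present: [A⁻] = 0.0125/0.100 = 1.2500e-01 M. Kb = Kw/Ka = 4.46e-10; [OH⁻] = √(Kb × [A⁻]) = 7.4702e-06; pOH = 5.13; pH = 14 - pOH = 8.87.

V = 50.0 mL, pH = 8.87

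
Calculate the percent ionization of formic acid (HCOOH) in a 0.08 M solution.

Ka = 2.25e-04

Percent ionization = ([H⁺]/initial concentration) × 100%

Using Ka equilibrium: x² + Ka×x - Ka×C = 0. Solving: [H⁺] = 4.1316e-03. Percent = (4.1316e-03/0.08) × 100

Percent ionization = 5.16%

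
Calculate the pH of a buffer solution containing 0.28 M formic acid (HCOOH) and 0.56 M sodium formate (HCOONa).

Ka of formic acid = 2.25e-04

pKa = -log(2.25e-04) = 3.65. pH = pKa + log([A⁻]/[HA]) = 3.65 + log(0.56/0.28)

pH = 3.95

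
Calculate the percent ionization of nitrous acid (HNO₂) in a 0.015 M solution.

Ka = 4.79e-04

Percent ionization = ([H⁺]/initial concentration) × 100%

Using Ka equilibrium: x² + Ka×x - Ka×C = 0. Solving: [H⁺] = 2.4517e-03. Percent = (2.4517e-03/0.015) × 100

Percent ionization = 16.3%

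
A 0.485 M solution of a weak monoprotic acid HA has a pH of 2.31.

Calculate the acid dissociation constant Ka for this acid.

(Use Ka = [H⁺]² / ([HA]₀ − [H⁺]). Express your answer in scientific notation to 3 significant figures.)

[H⁺] = 10^(−pH) = 10^(−2.31) = 4.898e-03 M. For HA ⇌ H⁺ + A⁻, Ka = [H⁺][A⁻]/[HA] = [H⁺]² / ([HA]₀ − [H⁺]) = (4.898e-03)² / (0.485 − 4.898e-03) = 5.00e-05.

K_a = 5.00e-05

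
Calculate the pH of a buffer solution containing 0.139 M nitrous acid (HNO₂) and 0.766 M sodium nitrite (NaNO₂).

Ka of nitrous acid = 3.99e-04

pKa = -log(3.99e-04) = 3.40. pH = pKa + log([A⁻]/[HA]) = 3.40 + log(0.766/0.139)

pH = 4.14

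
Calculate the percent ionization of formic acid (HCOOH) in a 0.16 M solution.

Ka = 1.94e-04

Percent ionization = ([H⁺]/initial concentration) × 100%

Using Ka equilibrium: x² + Ka×x - Ka×C = 0. Solving: [H⁺] = 5.4752e-03. Percent = (5.4752e-03/0.16) × 100

Percent ionization = 3.42%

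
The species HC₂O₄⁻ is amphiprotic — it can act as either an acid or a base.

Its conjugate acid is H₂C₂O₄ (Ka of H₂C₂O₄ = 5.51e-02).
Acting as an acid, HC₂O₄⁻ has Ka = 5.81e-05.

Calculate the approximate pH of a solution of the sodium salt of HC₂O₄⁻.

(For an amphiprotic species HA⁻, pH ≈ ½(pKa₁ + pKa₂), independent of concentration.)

pKa₁ = -log(5.51e-02) = 1.26; pKa₂ = -log(5.81e-05) = 4.24. For an amphiprotic species, pH ≈ ½(pKa₁ + pKa₂) = ½(1.26 + 4.24) = 2.75.

pH = 2.75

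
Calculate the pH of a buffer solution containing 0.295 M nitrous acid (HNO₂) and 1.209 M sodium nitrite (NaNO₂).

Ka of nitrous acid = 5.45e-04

pKa = -log(5.45e-04) = 3.26. pH = pKa + log([A⁻]/[HA]) = 3.26 + log(1.209/0.295)

pH = 3.88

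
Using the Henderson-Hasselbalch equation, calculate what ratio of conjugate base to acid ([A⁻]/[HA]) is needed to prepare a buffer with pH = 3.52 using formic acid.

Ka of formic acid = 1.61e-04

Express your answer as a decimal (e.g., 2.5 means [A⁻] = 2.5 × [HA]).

pKa = -log(1.61e-04) = 3.7932. pH = pKa + log([A⁻]/[HA]), so log([A⁻]/[HA]) = pH − pKa = 3.52 − 3.7932 = -0.2732. [A⁻]/[HA] = 10^(-0.2732) = 0.533

[A⁻]/[HA] = 0.533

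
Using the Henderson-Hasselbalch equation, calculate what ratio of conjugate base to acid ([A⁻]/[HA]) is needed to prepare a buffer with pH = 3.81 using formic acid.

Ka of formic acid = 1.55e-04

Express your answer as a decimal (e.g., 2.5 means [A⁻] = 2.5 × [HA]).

pKa = -log(1.55e-04) = 3.8097. pH = pKa + log([A⁻]/[HA]), so log([A⁻]/[HA]) = pH − pKa = 3.81 − 3.8097 = 0.0003. [A⁻]/[HA] = 10^(0.0003) = 1.00

[A⁻]/[HA] = 1.00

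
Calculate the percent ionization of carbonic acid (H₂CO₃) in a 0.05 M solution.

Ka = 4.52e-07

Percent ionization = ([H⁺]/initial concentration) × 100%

Using Ka equilibrium: x² + Ka×x - Ka×C = 0. Solving: [H⁺] = 1.5011e-04. Percent = (1.5011e-04/0.05) × 100

Percent ionization = 0.3%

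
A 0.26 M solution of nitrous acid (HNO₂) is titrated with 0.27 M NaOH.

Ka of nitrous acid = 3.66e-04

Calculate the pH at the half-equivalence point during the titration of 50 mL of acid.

At half-equivalence [HA] = [A⁻], so Henderson-Hasselbalch gives pH = pKa = -log(3.66e-04) = 3.44.

pH = pKa = 3.44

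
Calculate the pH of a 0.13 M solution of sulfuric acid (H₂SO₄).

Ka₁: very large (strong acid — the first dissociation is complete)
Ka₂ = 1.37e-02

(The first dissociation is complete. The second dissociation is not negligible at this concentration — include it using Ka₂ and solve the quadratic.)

First dissociation is complete: [H⁺]₀ = [HSO₄⁻]₀ = C = 0.13 M. Second dissociation HSO₄⁻ ⇌ H⁺ + SO₄²⁻: let x = [SO₄²⁻]. Ka₂ = (C + x)·x / (C − x) = 1.37e-02 → x² + (C + Ka₂)·x − Ka₂·C = 0 → x² + 0.14370·x − 1.781e-03 = 0. x = (−0.14370 + √(0.14370² + 4 × 1.781e-03)) / 2 = 1.1477e-02 M. [H⁺] = C + x = 0.13 + 1.1477e-02 = 1.4148e-01 M. pH = -log(1.4148e-01) = 0.85.

pH = 0.85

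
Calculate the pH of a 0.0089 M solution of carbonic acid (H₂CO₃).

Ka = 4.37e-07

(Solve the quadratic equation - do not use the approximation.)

x² + Ka×x - Ka×C = 0. Using quadratic formula: [H⁺] = 6.2146e-05

pH = 4.21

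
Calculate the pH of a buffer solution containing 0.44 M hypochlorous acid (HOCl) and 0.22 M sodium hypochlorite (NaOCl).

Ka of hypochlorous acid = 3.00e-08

pKa = -log(3.00e-08) = 7.52. pH = pKa + log([A⁻]/[HA]) = 7.52 + log(0.22/0.44)

pH = 7.22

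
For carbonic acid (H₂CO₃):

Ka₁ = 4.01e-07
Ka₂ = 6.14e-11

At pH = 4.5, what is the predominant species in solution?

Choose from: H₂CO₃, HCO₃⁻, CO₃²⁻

pKa₁ = 6.40, pKa₂ = 10.21. For a polyprotic acid the predominant species crosses at each pKa: below pKa_n the protonated form dominates, above it the deprotonated form does. At pH = 4.5, the predominant species is H₂CO₃.

H₂CO₃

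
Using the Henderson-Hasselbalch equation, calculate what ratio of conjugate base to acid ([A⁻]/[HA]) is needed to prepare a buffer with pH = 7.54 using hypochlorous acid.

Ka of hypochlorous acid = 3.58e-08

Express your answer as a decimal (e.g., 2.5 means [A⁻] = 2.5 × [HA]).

pKa = -log(3.58e-08) = 7.4461. pH = pKa + log([A⁻]/[HA]), so log([A⁻]/[HA]) = pH − pKa = 7.54 − 7.4461 = 0.0939. [A⁻]/[HA] = 10^(0.0939) = 1.24

[A⁻]/[HA] = 1.24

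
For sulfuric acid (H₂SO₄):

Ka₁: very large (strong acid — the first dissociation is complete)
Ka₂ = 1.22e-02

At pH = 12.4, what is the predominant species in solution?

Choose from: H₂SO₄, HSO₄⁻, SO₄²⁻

The first dissociation is complete, so H₂SO₄ itself is never the predominant species in water; pKa₂ = -log(1.22e-02) = 1.91. For a polyprotic acid the predominant species crosses at each pKa: below pKa_n the protonated form dominates, above it the deprotonated form does. At pH = 12.4, the predominant species is SO₄²⁻.

SO₄²⁻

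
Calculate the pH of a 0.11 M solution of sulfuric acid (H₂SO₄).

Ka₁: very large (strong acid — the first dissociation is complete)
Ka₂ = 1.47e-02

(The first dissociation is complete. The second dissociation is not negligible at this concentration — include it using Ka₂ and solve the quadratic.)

First dissociation is complete: [H⁺]₀ = [HSO₄⁻]₀ = C = 0.11 M. Second dissociation HSO₄⁻ ⇌ H⁺ + SO₄²⁻: let x = [SO₄²⁻]. Ka₂ = (C + x)·x / (C − x) = 1.47e-02 → x² + (C + Ka₂)·x − Ka₂·C = 0 → x² + 0.12470·x − 1.617e-03 = 0. x = (−0.12470 + √(0.12470² + 4 × 1.617e-03)) / 2 = 1.1842e-02 M. [H⁺] = C + x = 0.11 + 1.1842e-02 = 1.2184e-01 M. pH = -log(1.2184e-01) = 0.91.

pH = 0.91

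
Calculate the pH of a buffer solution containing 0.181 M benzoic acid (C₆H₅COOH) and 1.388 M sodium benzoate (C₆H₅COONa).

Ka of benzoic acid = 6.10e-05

pKa = -log(6.10e-05) = 4.21. pH = pKa + log([A⁻]/[HA]) = 4.21 + log(1.388/0.181)

pH = 5.10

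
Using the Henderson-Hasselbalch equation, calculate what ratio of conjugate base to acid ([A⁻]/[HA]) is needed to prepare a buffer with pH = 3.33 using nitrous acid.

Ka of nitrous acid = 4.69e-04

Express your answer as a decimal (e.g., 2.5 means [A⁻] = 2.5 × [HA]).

pKa = -log(4.69e-04) = 3.3288. pH = pKa + log([A⁻]/[HA]), so log([A⁻]/[HA]) = pH − pKa = 3.33 − 3.3288 = 0.0012. [A⁻]/[HA] = 10^(0.0012) = 1.00

[A⁻]/[HA] = 1.00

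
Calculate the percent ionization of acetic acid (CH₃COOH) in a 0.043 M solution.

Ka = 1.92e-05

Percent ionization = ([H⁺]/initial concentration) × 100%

Using Ka equilibrium: x² + Ka×x - Ka×C = 0. Solving: [H⁺] = 8.9908e-04. Percent = (8.9908e-04/0.043) × 100

Percent ionization = 2.09%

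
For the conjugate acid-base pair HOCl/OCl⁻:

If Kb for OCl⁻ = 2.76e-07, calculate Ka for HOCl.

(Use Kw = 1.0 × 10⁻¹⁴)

For a conjugate pair Ka × Kb = Kw, so Ka = Kw/Kb = 1.0 × 10⁻¹⁴ / 2.76e-07 = 3.62e-08.

K_a = 3.62e-08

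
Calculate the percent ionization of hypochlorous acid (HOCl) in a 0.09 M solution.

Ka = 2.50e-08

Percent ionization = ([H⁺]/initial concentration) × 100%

Using Ka equilibrium: x² + Ka×x - Ka×C = 0. Solving: [H⁺] = 4.7422e-05. Percent = (4.7422e-05/0.09) × 100

Percent ionization = 0.0527%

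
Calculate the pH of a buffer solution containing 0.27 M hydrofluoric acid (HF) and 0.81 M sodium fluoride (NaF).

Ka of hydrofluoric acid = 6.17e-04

pKa = -log(6.17e-04) = 3.21. pH = pKa + log([A⁻]/[HA]) = 3.21 + log(0.81/0.27)

pH = 3.69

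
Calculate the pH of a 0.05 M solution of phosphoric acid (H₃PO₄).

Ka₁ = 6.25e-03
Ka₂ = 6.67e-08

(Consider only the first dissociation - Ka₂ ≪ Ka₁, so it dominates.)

First dissociation dominates. From Ka₁ = [H⁺][HA⁻]/[H₂A], x² + Ka₁·x − Ka₁·C = 0 with C = 0.05 M and Ka₁ = 6.25e-03. Solving: [H⁺] = (−Ka₁ + √(Ka₁² + 4·Ka₁·C)) / 2 = 1.4827e-02 M. pH = -log(1.4827e-02) = 1.83.

pH = 1.83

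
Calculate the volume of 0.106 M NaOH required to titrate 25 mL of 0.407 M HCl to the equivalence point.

At equivalence: moles acid = moles base. moles HCl = 0.407 × 25/1000 = 0.01017 mol. V_base = moles / 0.106 × 1000 = 96.0 mL.

V_{base} = 96.0 mL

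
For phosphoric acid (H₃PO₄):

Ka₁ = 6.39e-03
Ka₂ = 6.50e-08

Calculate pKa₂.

pKa₂ = -log(Ka₂) = -log(6.50e-08) = 7.19.

pK_{a2} = 7.19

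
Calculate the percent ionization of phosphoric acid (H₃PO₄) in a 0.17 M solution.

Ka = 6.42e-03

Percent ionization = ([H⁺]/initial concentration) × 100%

Using Ka equilibrium: x² + Ka×x - Ka×C = 0. Solving: [H⁺] = 2.9982e-02. Percent = (2.9982e-02/0.17) × 100

Percent ionization = 17.6%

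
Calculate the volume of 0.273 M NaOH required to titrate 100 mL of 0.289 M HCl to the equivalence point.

At equivalence: moles acid = moles base. moles HCl = 0.289 × 100/1000 = 0.0289 mol. V_base = moles / 0.273 × 1000 = 105.9 mL.

V_{base} = 105.9 mL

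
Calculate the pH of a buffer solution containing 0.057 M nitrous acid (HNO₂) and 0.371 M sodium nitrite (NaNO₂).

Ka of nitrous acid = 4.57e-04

pKa = -log(4.57e-04) = 3.34. pH = pKa + log([A⁻]/[HA]) = 3.34 + log(0.371/0.057)

pH = 4.15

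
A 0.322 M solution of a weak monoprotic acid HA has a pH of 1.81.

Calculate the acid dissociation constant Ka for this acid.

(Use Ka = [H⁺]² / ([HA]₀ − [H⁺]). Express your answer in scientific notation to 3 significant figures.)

[H⁺] = 10^(−pH) = 10^(−1.81) = 1.549e-02 M. For HA ⇌ H⁺ + A⁻, Ka = [H⁺][A⁻]/[HA] = [H⁺]² / ([HA]₀ − [H⁺]) = (1.549e-02)² / (0.322 − 1.549e-02) = 7.83e-04.

K_a = 7.83e-04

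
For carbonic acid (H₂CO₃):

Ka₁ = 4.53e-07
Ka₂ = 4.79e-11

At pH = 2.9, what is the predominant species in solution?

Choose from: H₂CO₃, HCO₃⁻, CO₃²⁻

pKa₁ = 6.34, pKa₂ = 10.32. For a polyprotic acid the predominant species crosses at each pKa: below pKa_n the protonated form dominates, above it the deprotonated form does. At pH = 2.9, the predominant species is H₂CO₃.

H₂CO₃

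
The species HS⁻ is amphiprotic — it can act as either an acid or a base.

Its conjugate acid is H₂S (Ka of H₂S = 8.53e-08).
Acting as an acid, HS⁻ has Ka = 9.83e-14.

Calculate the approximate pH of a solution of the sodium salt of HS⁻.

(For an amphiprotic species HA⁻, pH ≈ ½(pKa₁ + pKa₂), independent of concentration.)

pKa₁ = -log(8.53e-08) = 7.07; pKa₂ = -log(9.83e-14) = 13.01. For an amphiprotic species, pH ≈ ½(pKa₁ + pKa₂) = ½(7.07 + 13.01) = 10.04.

pH = 10.04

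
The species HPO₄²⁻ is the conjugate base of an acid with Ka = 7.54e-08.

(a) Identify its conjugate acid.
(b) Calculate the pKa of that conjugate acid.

(a) The conjugate acid is formed by adding one H⁺ to HPO₄²⁻, giving H₂PO₄⁻. (b) pKa = -log(Ka) = -log(7.54e-08) = 7.12.

Conjugate acid: H₂PO₄⁻; pK_a = 7.12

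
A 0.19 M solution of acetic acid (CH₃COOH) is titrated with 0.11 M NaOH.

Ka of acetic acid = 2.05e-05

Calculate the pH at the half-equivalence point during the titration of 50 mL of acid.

At half-equivalence [HA] = [A⁻], so Henderson-Hasselbalch gives pH = pKa = -log(2.05e-05) = 4.69.

pH = pKa = 4.69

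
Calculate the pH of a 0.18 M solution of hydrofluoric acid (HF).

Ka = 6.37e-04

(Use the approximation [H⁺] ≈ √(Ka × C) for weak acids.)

[H⁺] = √(Ka × C) = √(6.37e-04 × 0.18) = 1.0708e-02. pH = -log(1.0708e-02)

pH = 1.97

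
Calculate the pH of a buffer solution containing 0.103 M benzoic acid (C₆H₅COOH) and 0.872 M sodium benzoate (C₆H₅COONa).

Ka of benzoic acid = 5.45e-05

pKa = -log(5.45e-05) = 4.26. pH = pKa + log([A⁻]/[HA]) = 4.26 + log(0.872/0.103)

pH = 5.19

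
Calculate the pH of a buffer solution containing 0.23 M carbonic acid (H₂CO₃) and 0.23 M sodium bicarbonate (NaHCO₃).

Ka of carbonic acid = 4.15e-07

pKa = -log(4.15e-07) = 6.38. pH = pKa + log([A⁻]/[HA]) = 6.38 + log(0.23/0.23)

pH = 6.38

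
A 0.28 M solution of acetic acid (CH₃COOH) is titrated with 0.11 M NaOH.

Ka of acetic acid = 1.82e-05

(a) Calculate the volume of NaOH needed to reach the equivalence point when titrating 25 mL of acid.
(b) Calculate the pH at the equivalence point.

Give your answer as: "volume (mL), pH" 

moles acid = 0.28 × 25/1000 = 0.007 mol; V_base = moles/0.11 × 1000 = 63.6 mL. At equivalence only the conjugate base is present: [A⁻] = 0.007/0.089 = 7.8974e-02 M. Kb = Kw/Ka = 5.49e-10; [OH⁻] = √(Kb × [A⁻]) = 6.5873e-06; pOH = 5.18; pH = 14 - pOH = 8.82.

V = 63.6 mL, pH = 8.82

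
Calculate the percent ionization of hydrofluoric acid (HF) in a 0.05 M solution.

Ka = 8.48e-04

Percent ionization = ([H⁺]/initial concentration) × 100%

Using Ka equilibrium: x² + Ka×x - Ka×C = 0. Solving: [H⁺] = 6.1013e-03. Percent = (6.1013e-03/0.05) × 100

Percent ionization = 12.2%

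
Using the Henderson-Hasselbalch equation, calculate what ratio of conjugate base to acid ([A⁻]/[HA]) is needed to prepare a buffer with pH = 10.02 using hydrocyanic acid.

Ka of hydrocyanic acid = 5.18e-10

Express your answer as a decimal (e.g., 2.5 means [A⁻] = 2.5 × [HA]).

pKa = -log(5.18e-10) = 9.2857. pH = pKa + log([A⁻]/[HA]), so log([A⁻]/[HA]) = pH − pKa = 10.02 − 9.2857 = 0.7343. [A⁻]/[HA] = 10^(0.7343) = 5.42

[A⁻]/[HA] = 5.42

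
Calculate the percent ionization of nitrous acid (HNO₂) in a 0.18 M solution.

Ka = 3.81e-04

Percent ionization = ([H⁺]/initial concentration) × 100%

Using Ka equilibrium: x² + Ka×x - Ka×C = 0. Solving: [H⁺] = 8.0930e-03. Percent = (8.0930e-03/0.18) × 100

Percent ionization = 4.5%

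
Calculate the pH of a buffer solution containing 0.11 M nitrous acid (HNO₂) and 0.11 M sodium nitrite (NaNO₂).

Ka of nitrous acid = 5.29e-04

pKa = -log(5.29e-04) = 3.28. pH = pKa + log([A⁻]/[HA]) = 3.28 + log(0.11/0.11)

pH = 3.28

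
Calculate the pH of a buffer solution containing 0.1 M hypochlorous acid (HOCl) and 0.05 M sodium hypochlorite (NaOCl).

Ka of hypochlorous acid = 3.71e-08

pKa = -log(3.71e-08) = 7.43. pH = pKa + log([A⁻]/[HA]) = 7.43 + log(0.05/0.1)

pH = 7.13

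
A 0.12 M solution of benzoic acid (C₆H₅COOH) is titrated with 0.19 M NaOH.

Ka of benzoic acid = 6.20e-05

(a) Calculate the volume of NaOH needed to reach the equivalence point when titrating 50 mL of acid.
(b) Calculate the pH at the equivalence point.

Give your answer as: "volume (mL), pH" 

moles acid = 0.12 × 50/1000 = 0.006 mol; V_base = moles/0.19 × 1000 = 31.6 mL. At equivalence only the conjugate base is present: [A⁻] = 0.006/0.082 = 7.3548e-02 M. Kb = Kw/Ka = 1.61e-10; [OH⁻] = √(Kb × [A⁻]) = 3.4442e-06; pOH = 5.46; pH = 14 - pOH = 8.54.

V = 31.6 mL, pH = 8.54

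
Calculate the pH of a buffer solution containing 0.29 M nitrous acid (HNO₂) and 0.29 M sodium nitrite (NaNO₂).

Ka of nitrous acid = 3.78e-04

pKa = -log(3.78e-04) = 3.42. pH = pKa + log([A⁻]/[HA]) = 3.42 + log(0.29/0.29)

pH = 3.42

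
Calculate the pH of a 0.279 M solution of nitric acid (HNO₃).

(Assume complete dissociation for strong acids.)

[H⁺] = 0.279 M for strong acid. pH = -log[H⁺] = -log(0.279)

pH = 0.55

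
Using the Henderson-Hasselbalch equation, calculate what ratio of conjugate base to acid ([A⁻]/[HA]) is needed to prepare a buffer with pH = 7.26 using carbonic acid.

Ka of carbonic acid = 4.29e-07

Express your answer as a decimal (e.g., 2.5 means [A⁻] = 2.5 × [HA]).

pKa = -log(4.29e-07) = 6.3675. pH = pKa + log([A⁻]/[HA]), so log([A⁻]/[HA]) = pH − pKa = 7.26 − 6.3675 = 0.8925. [A⁻]/[HA] = 10^(0.8925) = 7.81

[A⁻]/[HA] = 7.81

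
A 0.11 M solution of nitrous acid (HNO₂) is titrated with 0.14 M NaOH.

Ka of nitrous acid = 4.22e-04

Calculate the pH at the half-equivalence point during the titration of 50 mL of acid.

At half-equivalence [HA] = [A⁻], so Henderson-Hasselbalch gives pH = pKa = -log(4.22e-04) = 3.37.

pH = pKa = 3.37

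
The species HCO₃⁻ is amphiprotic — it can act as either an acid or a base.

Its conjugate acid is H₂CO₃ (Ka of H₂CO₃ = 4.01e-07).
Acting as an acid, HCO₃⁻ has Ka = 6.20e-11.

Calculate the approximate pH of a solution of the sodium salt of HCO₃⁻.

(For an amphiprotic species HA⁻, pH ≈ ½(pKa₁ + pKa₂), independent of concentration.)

pKa₁ = -log(4.01e-07) = 6.40; pKa₂ = -log(6.20e-11) = 10.21. For an amphiprotic species, pH ≈ ½(pKa₁ + pKa₂) = ½(6.40 + 10.21) = 8.30.

pH = 8.30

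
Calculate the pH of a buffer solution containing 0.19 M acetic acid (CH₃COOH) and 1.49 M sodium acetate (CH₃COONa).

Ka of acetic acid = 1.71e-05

pKa = -log(1.71e-05) = 4.77. pH = pKa + log([A⁻]/[HA]) = 4.77 + log(1.49/0.19)

pH = 5.66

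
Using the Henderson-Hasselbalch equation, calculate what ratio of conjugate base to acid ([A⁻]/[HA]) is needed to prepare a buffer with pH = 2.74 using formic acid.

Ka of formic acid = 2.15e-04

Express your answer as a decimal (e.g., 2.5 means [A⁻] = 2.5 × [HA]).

pKa = -log(2.15e-04) = 3.6676. pH = pKa + log([A⁻]/[HA]), so log([A⁻]/[HA]) = pH − pKa = 2.74 − 3.6676 = -0.9276. [A⁻]/[HA] = 10^(-0.9276) = 0.118

[A⁻]/[HA] = 0.118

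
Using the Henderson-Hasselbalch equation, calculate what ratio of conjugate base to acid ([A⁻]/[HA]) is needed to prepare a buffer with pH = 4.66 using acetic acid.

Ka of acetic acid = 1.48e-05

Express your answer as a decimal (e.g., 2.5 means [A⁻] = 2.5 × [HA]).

pKa = -log(1.48e-05) = 4.8297. pH = pKa + log([A⁻]/[HA]), so log([A⁻]/[HA]) = pH − pKa = 4.66 − 4.8297 = -0.1697. [A⁻]/[HA] = 10^(-0.1697) = 0.676

[A⁻]/[HA] = 0.676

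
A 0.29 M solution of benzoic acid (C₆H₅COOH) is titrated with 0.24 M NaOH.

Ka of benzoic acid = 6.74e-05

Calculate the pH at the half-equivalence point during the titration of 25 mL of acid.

At half-equivalence [HA] = [A⁻], so Henderson-Hasselbalch gives pH = pKa = -log(6.74e-05) = 4.17.

pH = pKa = 4.17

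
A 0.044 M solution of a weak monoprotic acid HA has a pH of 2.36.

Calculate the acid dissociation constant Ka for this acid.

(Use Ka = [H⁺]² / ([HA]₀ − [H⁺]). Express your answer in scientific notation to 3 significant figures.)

[H⁺] = 10^(−pH) = 10^(−2.36) = 4.365e-03 M. For HA ⇌ H⁺ + A⁻, Ka = [H⁺][A⁻]/[HA] = [H⁺]² / ([HA]₀ − [H⁺]) = (4.365e-03)² / (0.044 − 4.365e-03) = 4.81e-04.

K_a = 4.81e-04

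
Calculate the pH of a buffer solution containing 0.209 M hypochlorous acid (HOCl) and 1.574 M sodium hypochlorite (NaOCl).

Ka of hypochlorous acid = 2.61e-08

pKa = -log(2.61e-08) = 7.58. pH = pKa + log([A⁻]/[HA]) = 7.58 + log(1.574/0.209)

pH = 8.46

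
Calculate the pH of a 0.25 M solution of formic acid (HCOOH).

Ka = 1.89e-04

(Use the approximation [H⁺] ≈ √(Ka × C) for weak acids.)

[H⁺] = √(Ka × C) = √(1.89e-04 × 0.25) = 6.8739e-03. pH = -log(6.8739e-03)

pH = 2.16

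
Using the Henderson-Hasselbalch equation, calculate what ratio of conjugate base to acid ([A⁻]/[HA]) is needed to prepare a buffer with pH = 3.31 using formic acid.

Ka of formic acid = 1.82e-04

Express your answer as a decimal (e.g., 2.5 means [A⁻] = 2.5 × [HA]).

pKa = -log(1.82e-04) = 3.7399. pH = pKa + log([A⁻]/[HA]), so log([A⁻]/[HA]) = pH − pKa = 3.31 − 3.7399 = -0.4299. [A⁻]/[HA] = 10^(-0.4299) = 0.372

[A⁻]/[HA] = 0.372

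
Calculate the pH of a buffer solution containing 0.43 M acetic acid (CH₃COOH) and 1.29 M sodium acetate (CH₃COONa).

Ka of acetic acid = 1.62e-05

pKa = -log(1.62e-05) = 4.79. pH = pKa + log([A⁻]/[HA]) = 4.79 + log(1.29/0.43)

pH = 5.27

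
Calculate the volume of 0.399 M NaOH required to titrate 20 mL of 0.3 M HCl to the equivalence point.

At equivalence: moles acid = moles base. moles HCl = 0.3 × 20/1000 = 0.006 mol. V_base = moles / 0.399 × 1000 = 15.0 mL.

V_{base} = 15.0 mL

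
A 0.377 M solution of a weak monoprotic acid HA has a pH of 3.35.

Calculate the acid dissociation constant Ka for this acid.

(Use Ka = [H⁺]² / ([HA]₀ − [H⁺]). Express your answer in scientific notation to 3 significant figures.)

[H⁺] = 10^(−pH) = 10^(−3.35) = 4.467e-04 M. For HA ⇌ H⁺ + A⁻, Ka = [H⁺][A⁻]/[HA] = [H⁺]² / ([HA]₀ − [H⁺]) = (4.467e-04)² / (0.377 − 4.467e-04) = 5.30e-07.

K_a = 5.30e-07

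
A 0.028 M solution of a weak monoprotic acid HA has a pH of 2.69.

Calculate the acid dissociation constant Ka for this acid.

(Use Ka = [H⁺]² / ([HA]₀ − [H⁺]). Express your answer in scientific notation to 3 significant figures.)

[H⁺] = 10^(−pH) = 10^(−2.69) = 2.042e-03 M. For HA ⇌ H⁺ + A⁻, Ka = [H⁺][A⁻]/[HA] = [H⁺]² / ([HA]₀ − [H⁺]) = (2.042e-03)² / (0.028 − 2.042e-03) = 1.61e-04.

K_a = 1.61e-04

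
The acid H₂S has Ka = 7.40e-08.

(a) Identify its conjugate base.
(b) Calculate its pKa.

(a) The conjugate base is formed by removing one H⁺ from H₂S, giving HS⁻. (b) pKa = -log(Ka) = -log(7.40e-08) = 7.13.

Conjugate base: HS⁻; pK_a = 7.13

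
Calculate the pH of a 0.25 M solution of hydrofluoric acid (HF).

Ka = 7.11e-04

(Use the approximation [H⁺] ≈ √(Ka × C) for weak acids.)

[H⁺] = √(Ka × C) = √(7.11e-04 × 0.25) = 1.3332e-02. pH = -log(1.3332e-02)

pH = 1.88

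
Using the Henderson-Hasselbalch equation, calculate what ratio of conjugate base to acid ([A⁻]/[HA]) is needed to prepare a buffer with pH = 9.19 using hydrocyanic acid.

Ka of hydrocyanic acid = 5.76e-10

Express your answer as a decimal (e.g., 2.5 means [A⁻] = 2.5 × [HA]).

pKa = -log(5.76e-10) = 9.2396. pH = pKa + log([A⁻]/[HA]), so log([A⁻]/[HA]) = pH − pKa = 9.19 − 9.2396 = -0.0496. [A⁻]/[HA] = 10^(-0.0496) = 0.892

[A⁻]/[HA] = 0.892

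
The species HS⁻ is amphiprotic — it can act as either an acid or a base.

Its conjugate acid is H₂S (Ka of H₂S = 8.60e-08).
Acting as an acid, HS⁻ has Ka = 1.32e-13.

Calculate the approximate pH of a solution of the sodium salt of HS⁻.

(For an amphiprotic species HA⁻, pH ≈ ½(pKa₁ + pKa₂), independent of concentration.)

pKa₁ = -log(8.60e-08) = 7.07; pKa₂ = -log(1.32e-13) = 12.88. For an amphiprotic species, pH ≈ ½(pKa₁ + pKa₂) = ½(7.07 + 12.88) = 9.97.

pH = 9.97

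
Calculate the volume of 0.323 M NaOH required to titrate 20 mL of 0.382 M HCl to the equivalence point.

At equivalence: moles acid = moles base. moles HCl = 0.382 × 20/1000 = 0.00764 mol. V_base = moles / 0.323 × 1000 = 23.7 mL.

V_{base} = 23.7 mL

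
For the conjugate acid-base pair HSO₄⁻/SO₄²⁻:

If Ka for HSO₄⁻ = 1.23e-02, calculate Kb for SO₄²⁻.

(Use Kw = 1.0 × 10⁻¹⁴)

For a conjugate pair Ka × Kb = Kw, so Kb = Kw/Ka = 1.0 × 10⁻¹⁴ / 1.23e-02 = 8.13e-13.

K_b = 8.13e-13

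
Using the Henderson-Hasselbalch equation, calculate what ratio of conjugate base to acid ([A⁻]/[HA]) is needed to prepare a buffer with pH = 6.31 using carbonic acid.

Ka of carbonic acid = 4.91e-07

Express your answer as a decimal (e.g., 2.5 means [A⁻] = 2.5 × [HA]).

pKa = -log(4.91e-07) = 6.3089. pH = pKa + log([A⁻]/[HA]), so log([A⁻]/[HA]) = pH − pKa = 6.31 − 6.3089 = 0.0011. [A⁻]/[HA] = 10^(0.0011) = 1.00

[A⁻]/[HA] = 1.00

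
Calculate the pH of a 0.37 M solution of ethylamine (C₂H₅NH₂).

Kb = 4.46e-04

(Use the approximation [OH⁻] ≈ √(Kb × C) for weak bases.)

[OH⁻] = √(Kb × C) = √(4.46e-04 × 0.37) = 1.2846e-02. pOH = 1.89, pH = 14 - pOH

pH = 12.11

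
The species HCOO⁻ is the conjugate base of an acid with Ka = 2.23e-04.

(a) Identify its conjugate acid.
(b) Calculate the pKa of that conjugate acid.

(a) The conjugate acid is formed by adding one H⁺ to HCOO⁻, giving HCOOH. (b) pKa = -log(Ka) = -log(2.23e-04) = 3.65.

Conjugate acid: HCOOH; pK_a = 3.65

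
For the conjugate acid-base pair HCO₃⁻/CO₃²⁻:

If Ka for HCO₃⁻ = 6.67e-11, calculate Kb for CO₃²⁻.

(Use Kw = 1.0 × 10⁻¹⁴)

For a conjugate pair Ka × Kb = Kw, so Kb = Kw/Ka = 1.0 × 10⁻¹⁴ / 6.67e-11 = 1.50e-04.

K_b = 1.50e-04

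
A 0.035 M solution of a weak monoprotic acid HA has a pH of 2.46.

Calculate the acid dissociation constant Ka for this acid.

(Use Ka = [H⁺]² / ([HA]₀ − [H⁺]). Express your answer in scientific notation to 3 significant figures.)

[H⁺] = 10^(−pH) = 10^(−2.46) = 3.467e-03 M. For HA ⇌ H⁺ + A⁻, Ka = [H⁺][A⁻]/[HA] = [H⁺]² / ([HA]₀ − [H⁺]) = (3.467e-03)² / (0.035 − 3.467e-03) = 3.81e-04.

K_a = 3.81e-04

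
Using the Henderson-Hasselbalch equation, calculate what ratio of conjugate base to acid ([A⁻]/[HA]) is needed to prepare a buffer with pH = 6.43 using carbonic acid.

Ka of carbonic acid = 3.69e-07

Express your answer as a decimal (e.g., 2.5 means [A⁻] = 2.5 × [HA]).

pKa = -log(3.69e-07) = 6.4330. pH = pKa + log([A⁻]/[HA]), so log([A⁻]/[HA]) = pH − pKa = 6.43 − 6.4330 = -0.0030. [A⁻]/[HA] = 10^(-0.0030) = 0.993

[A⁻]/[HA] = 0.993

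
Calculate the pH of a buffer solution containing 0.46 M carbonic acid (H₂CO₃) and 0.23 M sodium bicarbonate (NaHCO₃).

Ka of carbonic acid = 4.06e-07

pKa = -log(4.06e-07) = 6.39. pH = pKa + log([A⁻]/[HA]) = 6.39 + log(0.23/0.46)

pH = 6.09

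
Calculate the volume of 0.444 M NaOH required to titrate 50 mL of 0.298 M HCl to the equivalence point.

At equivalence: moles acid = moles base. moles HCl = 0.298 × 50/1000 = 0.0149 mol. V_base = moles / 0.444 × 1000 = 33.6 mL.

V_{base} = 33.6 mL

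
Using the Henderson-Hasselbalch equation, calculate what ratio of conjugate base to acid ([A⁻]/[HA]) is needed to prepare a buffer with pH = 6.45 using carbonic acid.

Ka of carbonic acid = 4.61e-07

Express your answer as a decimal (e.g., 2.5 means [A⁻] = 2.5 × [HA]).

pKa = -log(4.61e-07) = 6.3363. pH = pKa + log([A⁻]/[HA]), so log([A⁻]/[HA]) = pH − pKa = 6.45 − 6.3363 = 0.1137. [A⁻]/[HA] = 10^(0.1137) = 1.30

[A⁻]/[HA] = 1.30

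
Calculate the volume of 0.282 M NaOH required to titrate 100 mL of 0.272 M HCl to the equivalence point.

At equivalence: moles acid = moles base. moles HCl = 0.272 × 100/1000 = 0.0272 mol. V_base = moles / 0.282 × 1000 = 96.5 mL.

V_{base} = 96.5 mL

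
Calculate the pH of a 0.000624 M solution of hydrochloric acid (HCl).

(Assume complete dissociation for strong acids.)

[H⁺] = 0.000624 M for strong acid. pH = -log[H⁺] = -log(0.000624)

pH = 3.20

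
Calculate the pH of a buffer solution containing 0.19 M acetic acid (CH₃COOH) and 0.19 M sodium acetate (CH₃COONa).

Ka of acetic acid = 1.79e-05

pKa = -log(1.79e-05) = 4.75. pH = pKa + log([A⁻]/[HA]) = 4.75 + log(0.19/0.19)

pH = 4.75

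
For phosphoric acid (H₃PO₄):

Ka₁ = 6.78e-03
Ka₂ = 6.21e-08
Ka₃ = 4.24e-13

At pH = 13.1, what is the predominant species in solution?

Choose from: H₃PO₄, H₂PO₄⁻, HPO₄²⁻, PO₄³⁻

pKa₁ = 2.17, pKa₂ = 7.21, pKa₃ = 12.37. For a polyprotic acid the predominant species crosses at each pKa: below pKa_n the protonated form dominates, above it the deprotonated form does. At pH = 13.1, the predominant species is PO₄³⁻.

PO₄³⁻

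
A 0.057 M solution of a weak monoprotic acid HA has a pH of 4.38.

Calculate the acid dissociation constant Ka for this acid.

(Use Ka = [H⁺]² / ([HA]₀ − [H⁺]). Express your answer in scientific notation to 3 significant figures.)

[H⁺] = 10^(−pH) = 10^(−4.38) = 4.169e-05 M. For HA ⇌ H⁺ + A⁻, Ka = [H⁺][A⁻]/[HA] = [H⁺]² / ([HA]₀ − [H⁺]) = (4.169e-05)² / (0.057 − 4.169e-05) = 3.05e-08.

K_a = 3.05e-08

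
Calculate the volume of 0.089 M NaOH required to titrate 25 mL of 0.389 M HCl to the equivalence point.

At equivalence: moles acid = moles base. moles HCl = 0.389 × 25/1000 = 0.009725 mol. V_base = moles / 0.089 × 1000 = 109.3 mL.

V_{base} = 109.3 mL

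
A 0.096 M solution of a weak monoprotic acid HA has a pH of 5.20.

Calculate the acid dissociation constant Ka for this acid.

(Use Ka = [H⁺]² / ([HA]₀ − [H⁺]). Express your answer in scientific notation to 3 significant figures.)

[H⁺] = 10^(−pH) = 10^(−5.20) = 6.310e-06 M. For HA ⇌ H⁺ + A⁻, Ka = [H⁺][A⁻]/[HA] = [H⁺]² / ([HA]₀ − [H⁺]) = (6.310e-06)² / (0.096 − 6.310e-06) = 4.15e-10.

K_a = 4.15e-10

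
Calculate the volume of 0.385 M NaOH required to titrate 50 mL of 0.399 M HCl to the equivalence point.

At equivalence: moles acid = moles base. moles HCl = 0.399 × 50/1000 = 0.01995 mol. V_base = moles / 0.385 × 1000 = 51.8 mL.

V_{base} = 51.8 mL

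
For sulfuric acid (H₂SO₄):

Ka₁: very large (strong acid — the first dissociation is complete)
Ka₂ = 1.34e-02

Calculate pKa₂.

pKa₂ = -log(Ka₂) = -log(1.34e-02) = 1.87.

pK_{a2} = 1.87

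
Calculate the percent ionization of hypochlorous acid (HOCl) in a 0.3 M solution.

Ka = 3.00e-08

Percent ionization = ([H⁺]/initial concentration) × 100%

Using Ka equilibrium: x² + Ka×x - Ka×C = 0. Solving: [H⁺] = 9.4853e-05. Percent = (9.4853e-05/0.3) × 100

Percent ionization = 0.0316%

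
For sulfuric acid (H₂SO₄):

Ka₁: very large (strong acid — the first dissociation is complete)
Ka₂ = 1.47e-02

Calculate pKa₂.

pKa₂ = -log(Ka₂) = -log(1.47e-02) = 1.83.

pK_{a2} = 1.83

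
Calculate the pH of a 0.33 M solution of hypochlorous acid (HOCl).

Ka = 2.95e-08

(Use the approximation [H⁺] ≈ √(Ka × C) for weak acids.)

[H⁺] = √(Ka × C) = √(2.95e-08 × 0.33) = 9.8666e-05. pH = -log(9.8666e-05)

pH = 4.01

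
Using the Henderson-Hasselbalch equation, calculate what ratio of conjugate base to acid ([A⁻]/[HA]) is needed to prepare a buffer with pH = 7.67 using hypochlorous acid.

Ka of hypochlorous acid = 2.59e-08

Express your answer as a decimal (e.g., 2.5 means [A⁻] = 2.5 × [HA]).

pKa = -log(2.59e-08) = 7.5867. pH = pKa + log([A⁻]/[HA]), so log([A⁻]/[HA]) = pH − pKa = 7.67 − 7.5867 = 0.0833. [A⁻]/[HA] = 10^(0.0833) = 1.21

[A⁻]/[HA] = 1.21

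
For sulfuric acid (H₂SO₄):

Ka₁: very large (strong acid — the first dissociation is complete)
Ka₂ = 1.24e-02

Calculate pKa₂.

pKa₂ = -log(Ka₂) = -log(1.24e-02) = 1.91.

pK_{a2} = 1.91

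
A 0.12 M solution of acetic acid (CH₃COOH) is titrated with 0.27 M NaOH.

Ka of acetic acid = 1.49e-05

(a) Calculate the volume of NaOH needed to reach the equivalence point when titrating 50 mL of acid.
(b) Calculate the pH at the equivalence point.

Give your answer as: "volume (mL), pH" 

moles acid = 0.12 × 50/1000 = 0.006 mol; V_base = moles/0.27 × 1000 = 22.2 mL. At equivalence only the conjugate base is present: [A⁻] = 0.006/0.072 = 8.3077e-02 M. Kb = Kw/Ka = 6.71e-10; [OH⁻] = √(Kb × [A⁻]) = 7.4670e-06; pOH = 5.13; pH = 14 - pOH = 8.87.

V = 22.2 mL, pH = 8.87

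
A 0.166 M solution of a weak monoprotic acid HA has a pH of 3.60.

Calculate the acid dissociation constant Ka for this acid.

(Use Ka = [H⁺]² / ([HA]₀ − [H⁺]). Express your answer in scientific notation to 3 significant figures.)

[H⁺] = 10^(−pH) = 10^(−3.60) = 2.512e-04 M. For HA ⇌ H⁺ + A⁻, Ka = [H⁺][A⁻]/[HA] = [H⁺]² / ([HA]₀ − [H⁺]) = (2.512e-04)² / (0.166 − 2.512e-04) = 3.81e-07.

K_a = 3.81e-07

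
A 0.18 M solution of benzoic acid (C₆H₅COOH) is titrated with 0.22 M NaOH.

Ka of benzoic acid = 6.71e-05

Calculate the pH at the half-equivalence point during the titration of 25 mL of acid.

At half-equivalence [HA] = [A⁻], so Henderson-Hasselbalch gives pH = pKa = -log(6.71e-05) = 4.17.

pH = pKa = 4.17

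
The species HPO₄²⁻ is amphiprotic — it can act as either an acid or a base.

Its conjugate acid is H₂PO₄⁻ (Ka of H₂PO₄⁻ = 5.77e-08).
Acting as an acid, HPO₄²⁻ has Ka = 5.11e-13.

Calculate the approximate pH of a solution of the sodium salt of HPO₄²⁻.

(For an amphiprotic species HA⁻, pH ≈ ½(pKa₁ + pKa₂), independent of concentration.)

pKa₁ = -log(5.77e-08) = 7.24; pKa₂ = -log(5.11e-13) = 12.29. For an amphiprotic species, pH ≈ ½(pKa₁ + pKa₂) = ½(7.24 + 12.29) = 9.77.

pH = 9.77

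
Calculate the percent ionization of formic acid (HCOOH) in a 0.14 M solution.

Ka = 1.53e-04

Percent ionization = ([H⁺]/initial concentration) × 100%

Using Ka equilibrium: x² + Ka×x - Ka×C = 0. Solving: [H⁺] = 4.5523e-03. Percent = (4.5523e-03/0.14) × 100

Percent ionization = 3.25%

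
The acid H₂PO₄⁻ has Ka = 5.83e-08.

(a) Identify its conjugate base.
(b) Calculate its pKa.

(a) The conjugate base is formed by removing one H⁺ from H₂PO₄⁻, giving HPO₄²⁻. (b) pKa = -log(Ka) = -log(5.83e-08) = 7.23.

Conjugate base: HPO₄²⁻; pK_a = 7.23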